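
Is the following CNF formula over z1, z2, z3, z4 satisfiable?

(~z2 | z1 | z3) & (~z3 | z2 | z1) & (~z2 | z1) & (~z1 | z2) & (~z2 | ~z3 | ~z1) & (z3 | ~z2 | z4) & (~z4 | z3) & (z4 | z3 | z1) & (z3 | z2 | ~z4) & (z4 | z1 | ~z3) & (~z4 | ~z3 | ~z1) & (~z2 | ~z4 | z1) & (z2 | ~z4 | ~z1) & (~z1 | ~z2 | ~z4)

Suppose z2 = 0.
(~z1) alone gives z1 = 0.
(~z3) alone gives z3 = 0.
(~z4) alone gives z4 = 0.
That conflicts with the unit clause (z4).
Backtrack on z2: now try z2 = 1.
(z1) alone gives z1 = 1.
(~z3) alone gives z3 = 0.
(z4) alone gives z4 = 1.
That conflicts with the unit clause (~z4).
Both values of z2 lead to a conflict.
No assignment satisfies every clause.

No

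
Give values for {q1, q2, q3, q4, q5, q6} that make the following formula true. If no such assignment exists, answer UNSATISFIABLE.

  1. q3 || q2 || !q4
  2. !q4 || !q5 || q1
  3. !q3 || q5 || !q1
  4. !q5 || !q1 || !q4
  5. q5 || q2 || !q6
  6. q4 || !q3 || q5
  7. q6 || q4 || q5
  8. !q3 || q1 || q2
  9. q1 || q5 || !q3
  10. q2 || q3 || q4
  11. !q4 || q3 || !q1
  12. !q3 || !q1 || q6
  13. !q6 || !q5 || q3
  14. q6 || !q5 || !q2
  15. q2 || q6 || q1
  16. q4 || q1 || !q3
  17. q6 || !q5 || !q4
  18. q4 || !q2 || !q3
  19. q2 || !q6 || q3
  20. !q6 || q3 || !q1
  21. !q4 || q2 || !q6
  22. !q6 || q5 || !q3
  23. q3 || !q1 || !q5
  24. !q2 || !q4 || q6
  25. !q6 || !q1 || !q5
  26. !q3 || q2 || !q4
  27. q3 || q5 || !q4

Case q3 = false:
Case q2 = true:
Case q4 = false:
Case q6 = true:
From the singleton clause (!q5), q5 = false.
From the singleton clause (!q1), q1 = false.
Every clause now holds.

q1=false, q2=true, q3=false, q4=false, q5=false, q6=true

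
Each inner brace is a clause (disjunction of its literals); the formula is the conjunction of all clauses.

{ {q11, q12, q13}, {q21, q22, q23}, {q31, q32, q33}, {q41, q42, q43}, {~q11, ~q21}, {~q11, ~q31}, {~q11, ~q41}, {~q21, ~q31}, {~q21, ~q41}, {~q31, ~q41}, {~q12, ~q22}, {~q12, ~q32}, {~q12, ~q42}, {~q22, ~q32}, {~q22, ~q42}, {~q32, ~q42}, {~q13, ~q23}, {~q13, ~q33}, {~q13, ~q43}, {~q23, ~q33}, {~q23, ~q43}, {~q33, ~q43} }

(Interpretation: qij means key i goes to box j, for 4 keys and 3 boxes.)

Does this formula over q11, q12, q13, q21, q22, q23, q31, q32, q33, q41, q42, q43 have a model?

No

Try q11 = 0.
Try q12 = 1.
Unit clause (~q22) forces q22 = 0.
Unit clause (~q32) forces q32 = 0.
Unit clause (~q42) forces q42 = 0.
Try q21 = 1.
Unit clause (~q31) forces q31 = 0.
Unit clause (q33) forces q33 = 1.
Unit clause (~q41) forces q41 = 0.
Unit clause (q43) forces q43 = 1.
Now (~q43) is unsatisfied and unit — conflict.
So q21 must be the other value — set q21 = 0.
Unit clause (q23) forces q23 = 1.
Unit clause (~q13) forces q13 = 0.
Unit clause (~q33) forces q33 = 0.
Unit clause (q31) forces q31 = 1.
Unit clause (~q41) forces q41 = 0.
Unit clause (q43) forces q43 = 1.
Now (~q43) is unsatisfied and unit — conflict.
Neither q21 = 1 nor q21 = 0 works.
So q12 must be the other value — set q12 = 0.
Unit clause (q13) forces q13 = 1.
Unit clause (~q23) forces q23 = 0.
Unit clause (~q33) forces q33 = 0.
Unit clause (~q43) forces q43 = 0.
Try q21 = 1.
Unit clause (~q31) forces q31 = 0.
Unit clause (q32) forces q32 = 1.
Unit clause (~q41) forces q41 = 0.
Unit clause (q42) forces q42 = 1.
Now (~q42) is unsatisfied and unit — conflict.
So q21 must be the other value — set q21 = 0.
Unit clause (q22) forces q22 = 1.
Unit clause (~q32) forces q32 = 0.
Unit clause (q31) forces q31 = 1.
Unit clause (~q41) forces q41 = 0.
Unit clause (q42) forces q42 = 1.
Now (~q42) is unsatisfied and unit — conflict.
Neither q21 = 1 nor q21 = 0 works.
Neither q12 = 1 nor q12 = 0 works.
So q11 must be the other value — set q11 = 1.
Unit clause (~q21) forces q21 = 0.
Unit clause (~q31) forces q31 = 0.
Unit clause (~q41) forces q41 = 0.
Try q22 = 1.
Unit clause (~q12) forces q12 = 0.
Unit clause (~q32) forces q32 = 0.
Unit clause (q33) forces q33 = 1.
Unit clause (~q42) forces q42 = 0.
Unit clause (q43) forces q43 = 1.
Now (~q43) is unsatisfied and unit — conflict.
So q22 must be the other value — set q22 = 0.
Unit clause (q23) forces q23 = 1.
Unit clause (~q13) forces q13 = 0.
Unit clause (~q33) forces q33 = 0.
Unit clause (q32) forces q32 = 1.
Unit clause (~q12) forces q12 = 0.
Unit clause (~q42) forces q42 = 0.
Unit clause (q43) forces q43 = 1.
Now (~q43) is unsatisfied and unit — conflict.
Neither q22 = 1 nor q22 = 0 works.
Neither q11 = 1 nor q11 = 0 works.
No assignment satisfies every clause.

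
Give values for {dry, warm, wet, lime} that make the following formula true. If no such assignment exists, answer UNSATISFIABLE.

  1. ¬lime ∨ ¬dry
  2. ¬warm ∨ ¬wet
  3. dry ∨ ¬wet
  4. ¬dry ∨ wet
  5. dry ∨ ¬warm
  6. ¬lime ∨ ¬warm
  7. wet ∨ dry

dry ↦ True; warm ↦ False; wet ↦ True; lime ↦ False

Case lime = False:
Case warm = False:
Case dry = True:
The clause (wet) is unit, so wet = True.
Every clause now holds.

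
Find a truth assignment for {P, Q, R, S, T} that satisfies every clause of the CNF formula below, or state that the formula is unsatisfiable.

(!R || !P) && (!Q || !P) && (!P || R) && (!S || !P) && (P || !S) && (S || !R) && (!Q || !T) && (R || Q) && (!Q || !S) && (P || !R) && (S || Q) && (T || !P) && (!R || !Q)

P: false; Q: true; R: false; S: false; T: false

Branch on R: set R = false.
(!P) alone gives P = false.
(!S) alone gives S = false.
(Q) alone gives Q = true.
(!T) alone gives T = false.
This assignment satisfies each clause.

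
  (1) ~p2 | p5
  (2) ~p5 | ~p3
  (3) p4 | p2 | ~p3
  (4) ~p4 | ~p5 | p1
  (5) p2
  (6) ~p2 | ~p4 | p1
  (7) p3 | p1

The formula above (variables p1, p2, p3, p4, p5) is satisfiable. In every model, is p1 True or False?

True

Suppose p1 = 0.
The clause (p2) is unit, so p2 = 1.
The clause (p5) is unit, so p5 = 1.
The clause (~p3) is unit, so p3 = 0.
But (p3) is also a unit clause — contradiction.
So every satisfying assignment has p1 = True.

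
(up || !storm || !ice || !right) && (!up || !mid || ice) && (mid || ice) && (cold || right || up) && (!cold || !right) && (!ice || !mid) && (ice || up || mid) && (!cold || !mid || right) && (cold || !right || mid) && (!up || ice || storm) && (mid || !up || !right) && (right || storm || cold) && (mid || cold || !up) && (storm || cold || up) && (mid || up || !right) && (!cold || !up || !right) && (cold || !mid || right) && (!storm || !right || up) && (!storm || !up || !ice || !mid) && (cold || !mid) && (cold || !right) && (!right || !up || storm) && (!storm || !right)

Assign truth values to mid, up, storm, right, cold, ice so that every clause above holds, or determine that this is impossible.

mid=false, up=false, storm=true, right=false, cold=true, ice=true

Try mid = false.
(ice) alone gives ice = true.
Try cold = true.
(!right) alone gives right = false.
All clauses hold; up, storm can take either value.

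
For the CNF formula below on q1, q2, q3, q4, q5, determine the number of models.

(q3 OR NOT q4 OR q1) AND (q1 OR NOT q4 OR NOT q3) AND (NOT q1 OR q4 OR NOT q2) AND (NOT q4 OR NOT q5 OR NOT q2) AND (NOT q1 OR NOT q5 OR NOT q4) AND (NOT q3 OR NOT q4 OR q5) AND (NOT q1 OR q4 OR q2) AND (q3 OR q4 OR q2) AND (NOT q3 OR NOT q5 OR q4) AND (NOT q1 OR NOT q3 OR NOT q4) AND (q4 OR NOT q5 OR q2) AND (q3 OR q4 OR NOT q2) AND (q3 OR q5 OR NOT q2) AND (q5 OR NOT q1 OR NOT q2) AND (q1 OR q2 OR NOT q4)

3

There are 2^5 = 32 truth assignments over (q1, q2, q3, q4, q5).
Split on q3. With q3 = true, the clauses containing q3 are satisfied and NOT q3 drops from the rest; 2 of the 2^4 = 16 assignments to the other variables satisfy what remains.
With q3 = false, by the same count on the reduced clause set, 1 assignment works.
(One model: q1=F, q2=F, q3=T, q4=F, q5=F.)
Total: 2 + 1 = 3.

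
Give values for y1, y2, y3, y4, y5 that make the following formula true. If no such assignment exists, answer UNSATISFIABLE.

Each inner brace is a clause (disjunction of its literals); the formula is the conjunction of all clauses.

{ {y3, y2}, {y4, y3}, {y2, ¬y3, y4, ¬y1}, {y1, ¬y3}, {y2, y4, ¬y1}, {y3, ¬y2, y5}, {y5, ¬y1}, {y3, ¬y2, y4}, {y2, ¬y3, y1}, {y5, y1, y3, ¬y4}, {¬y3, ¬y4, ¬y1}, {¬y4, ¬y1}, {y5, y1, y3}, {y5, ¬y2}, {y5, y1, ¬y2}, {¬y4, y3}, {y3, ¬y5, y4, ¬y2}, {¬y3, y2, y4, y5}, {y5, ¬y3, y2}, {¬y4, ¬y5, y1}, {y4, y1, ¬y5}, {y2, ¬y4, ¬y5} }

Case y3 = True:
The clause (y1) is unit, so y1 = True.
The clause (y5) is unit, so y5 = True.
The clause (¬y4) is unit, so y4 = False.
The clause (y2) is unit, so y2 = True.
Every clause now holds.

y1: True,  y2: True,  y3: True,  y4: False,  y5: True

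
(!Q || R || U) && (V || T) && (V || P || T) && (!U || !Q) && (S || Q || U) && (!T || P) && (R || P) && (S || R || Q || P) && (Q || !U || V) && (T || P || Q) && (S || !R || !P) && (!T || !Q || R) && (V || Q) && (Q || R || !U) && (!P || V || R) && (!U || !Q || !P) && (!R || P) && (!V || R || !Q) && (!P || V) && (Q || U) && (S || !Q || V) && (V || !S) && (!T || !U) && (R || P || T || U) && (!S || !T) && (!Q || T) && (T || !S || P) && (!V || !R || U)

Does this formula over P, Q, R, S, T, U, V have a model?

Branch on V: set V = true.
Branch on U: set U = true.
(!Q) alone gives Q = false.
(R) alone gives R = true.
(P) alone gives P = true.
(S) alone gives S = true.
(!T) alone gives T = false.
Every clause now holds.
A satisfying assignment: P ↦ true; Q ↦ false; R ↦ true; S ↦ true; T ↦ false; U ↦ true; V ↦ true.

Satisfiable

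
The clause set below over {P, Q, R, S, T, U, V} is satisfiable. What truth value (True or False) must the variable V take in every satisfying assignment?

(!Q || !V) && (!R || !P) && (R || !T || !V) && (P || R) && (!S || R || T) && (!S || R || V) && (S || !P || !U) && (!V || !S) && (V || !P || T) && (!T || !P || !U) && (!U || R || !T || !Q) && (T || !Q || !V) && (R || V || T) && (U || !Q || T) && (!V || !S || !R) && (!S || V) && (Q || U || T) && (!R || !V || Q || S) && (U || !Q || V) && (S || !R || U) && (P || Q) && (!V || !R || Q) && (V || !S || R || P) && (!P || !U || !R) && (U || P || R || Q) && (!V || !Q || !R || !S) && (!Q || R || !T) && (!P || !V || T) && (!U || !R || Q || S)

Suppose V = true.
From the singleton clause (!Q), Q = false.
From the singleton clause (!S), S = false.
From the singleton clause (!R), R = false.
From the singleton clause (!T), T = false.
From the singleton clause (P), P = true.
But (!P) is also a unit clause — contradiction.
So every satisfying assignment has V = False.

False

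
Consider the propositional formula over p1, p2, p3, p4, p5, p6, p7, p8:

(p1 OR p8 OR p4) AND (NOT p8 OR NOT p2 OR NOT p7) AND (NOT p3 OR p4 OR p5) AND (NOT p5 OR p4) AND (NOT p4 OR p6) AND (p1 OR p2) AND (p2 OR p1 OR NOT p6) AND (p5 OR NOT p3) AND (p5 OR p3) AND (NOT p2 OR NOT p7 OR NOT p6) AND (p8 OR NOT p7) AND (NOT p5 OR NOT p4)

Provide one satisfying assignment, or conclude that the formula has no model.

UNSATISFIABLE

Branch on p5: set p5 = false.
The clause (NOT p3) is unit, so p3 = false.
Now (p3) is unsatisfied and unit — conflict.
Backtrack on p5: now try p5 = true.
The clause (p4) is unit, so p4 = true.
Now (NOT p4) is unsatisfied and unit — conflict.
Either choice for p5 ends in contradiction.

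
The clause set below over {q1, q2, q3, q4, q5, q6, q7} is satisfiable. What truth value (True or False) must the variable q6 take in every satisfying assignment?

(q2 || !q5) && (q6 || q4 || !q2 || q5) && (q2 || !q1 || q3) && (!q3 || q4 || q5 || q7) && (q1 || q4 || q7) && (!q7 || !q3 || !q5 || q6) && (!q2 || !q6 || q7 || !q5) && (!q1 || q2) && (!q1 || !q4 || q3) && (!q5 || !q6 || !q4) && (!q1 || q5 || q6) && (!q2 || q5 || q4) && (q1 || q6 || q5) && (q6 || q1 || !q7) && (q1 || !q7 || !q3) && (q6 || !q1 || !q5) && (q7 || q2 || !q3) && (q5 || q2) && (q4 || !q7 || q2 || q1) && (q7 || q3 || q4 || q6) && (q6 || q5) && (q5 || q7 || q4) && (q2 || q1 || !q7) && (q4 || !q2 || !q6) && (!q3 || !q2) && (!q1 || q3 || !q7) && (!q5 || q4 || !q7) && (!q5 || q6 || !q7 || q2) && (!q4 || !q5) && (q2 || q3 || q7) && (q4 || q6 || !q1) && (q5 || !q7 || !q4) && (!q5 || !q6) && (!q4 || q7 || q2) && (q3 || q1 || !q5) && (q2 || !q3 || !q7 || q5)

True

Suppose q6 = false.
The clause (q5) is unit, so q5 = true.
The clause (q2) is unit, so q2 = true.
The clause (!q1) is unit, so q1 = false.
The clause (!q7) is unit, so q7 = false.
The clause (q4) is unit, so q4 = true.
That conflicts with the unit clause (!q4).
So every satisfying assignment has q6 = True.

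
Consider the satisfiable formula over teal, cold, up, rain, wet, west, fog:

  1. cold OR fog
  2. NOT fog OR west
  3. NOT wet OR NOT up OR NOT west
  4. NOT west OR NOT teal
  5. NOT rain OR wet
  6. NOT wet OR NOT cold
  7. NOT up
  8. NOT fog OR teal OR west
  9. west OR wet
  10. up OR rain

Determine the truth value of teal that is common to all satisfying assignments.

Suppose teal = true.
From the singleton clause (NOT west), west = false.
From the singleton clause (NOT fog), fog = false.
From the singleton clause (cold), cold = true.
From the singleton clause (NOT wet), wet = false.
But (wet) is also a unit clause — contradiction.
So every satisfying assignment has teal = False.

False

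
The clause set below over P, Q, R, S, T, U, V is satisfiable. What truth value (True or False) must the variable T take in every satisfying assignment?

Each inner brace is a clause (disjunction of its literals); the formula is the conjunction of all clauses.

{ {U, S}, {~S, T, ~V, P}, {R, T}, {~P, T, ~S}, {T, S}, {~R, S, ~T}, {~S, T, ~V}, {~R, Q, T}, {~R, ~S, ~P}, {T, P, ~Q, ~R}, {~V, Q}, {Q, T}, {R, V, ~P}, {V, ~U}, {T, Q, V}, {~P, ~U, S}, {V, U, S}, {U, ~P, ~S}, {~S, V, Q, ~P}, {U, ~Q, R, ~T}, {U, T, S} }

Suppose T = 0.
The clause (R) is unit, so R = 1.
The clause (S) is unit, so S = 1.
The clause (~P) is unit, so P = 0.
The clause (~V) is unit, so V = 0.
The clause (Q) is unit, so Q = 1.
But (~Q) is also a unit clause — contradiction.
So every satisfying assignment has T = True.

True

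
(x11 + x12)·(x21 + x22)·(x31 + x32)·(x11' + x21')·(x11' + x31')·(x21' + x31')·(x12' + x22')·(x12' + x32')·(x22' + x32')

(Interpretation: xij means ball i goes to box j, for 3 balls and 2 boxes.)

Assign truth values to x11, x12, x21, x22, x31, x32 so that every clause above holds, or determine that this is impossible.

UNSATISFIABLE

Case x11 = 1:
(x21') alone gives x21 = 0.
(x22) alone gives x22 = 1.
(x31') alone gives x31 = 0.
(x32) alone gives x32 = 1.
That conflicts with the unit clause (x32').
That branch fails; take x11 = 0 instead.
(x12) alone gives x12 = 1.
(x22') alone gives x22 = 0.
(x21) alone gives x21 = 1.
(x31') alone gives x31 = 0.
(x32) alone gives x32 = 1.
That conflicts with the unit clause (x32').
Neither x11 = 1 nor x11 = 0 works.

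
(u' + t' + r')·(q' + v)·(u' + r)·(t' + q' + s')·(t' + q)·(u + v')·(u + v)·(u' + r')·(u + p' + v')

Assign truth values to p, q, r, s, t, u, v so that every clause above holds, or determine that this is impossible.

Case q = 0:
The clause (t') is unit, so t = 0.
Case u = 0:
The clause (v') is unit, so v = 0.
But (v) is also a unit clause — contradiction.
That branch fails; take u = 1 instead.
The clause (r) is unit, so r = 1.
But (r') is also a unit clause — contradiction.
Neither u = 1 nor u = 0 works.
That branch fails; take q = 1 instead.
The clause (v) is unit, so v = 1.
The clause (u) is unit, so u = 1.
The clause (r) is unit, so r = 1.
But (r') is also a unit clause — contradiction.
Neither q = 1 nor q = 0 works.

UNSATISFIABLE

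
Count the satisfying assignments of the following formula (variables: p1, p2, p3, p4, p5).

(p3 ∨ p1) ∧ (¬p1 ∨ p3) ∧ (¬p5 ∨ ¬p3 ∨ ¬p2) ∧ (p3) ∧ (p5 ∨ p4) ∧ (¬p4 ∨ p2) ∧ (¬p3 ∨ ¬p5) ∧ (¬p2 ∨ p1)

1

There are 2^5 = 32 truth assignments over (p1, p2, p3, p4, p5).
Split on p4. With p4 = True, the clauses containing p4 are satisfied and ¬p4 drops from the rest; 1 of the 2^4 = 16 assignments to the other variables satisfy what remains.
With p4 = False, by the same count on the reduced clause set, 0 assignments work.
(One model: p1=T, p2=T, p3=T, p4=T, p5=F.)
Total: 1 + 0 = 1.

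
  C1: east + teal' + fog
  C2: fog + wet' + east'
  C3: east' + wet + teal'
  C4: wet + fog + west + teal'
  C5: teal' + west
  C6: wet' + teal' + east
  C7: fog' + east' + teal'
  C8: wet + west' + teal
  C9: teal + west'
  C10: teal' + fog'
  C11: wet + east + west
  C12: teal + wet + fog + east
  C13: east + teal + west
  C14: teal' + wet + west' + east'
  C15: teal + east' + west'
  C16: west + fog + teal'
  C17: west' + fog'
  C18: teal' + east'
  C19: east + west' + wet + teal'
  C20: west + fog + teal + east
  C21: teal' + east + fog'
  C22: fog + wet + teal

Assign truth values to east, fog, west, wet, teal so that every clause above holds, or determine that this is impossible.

east ↦ 1,  fog ↦ 1,  west ↦ 0,  wet ↦ 1,  teal ↦ 0

Suppose teal = 0.
(west') alone gives west = 0.
(east) alone gives east = 1.
Suppose fog = 1.
Every clause is now satisfied; wet is unconstrained.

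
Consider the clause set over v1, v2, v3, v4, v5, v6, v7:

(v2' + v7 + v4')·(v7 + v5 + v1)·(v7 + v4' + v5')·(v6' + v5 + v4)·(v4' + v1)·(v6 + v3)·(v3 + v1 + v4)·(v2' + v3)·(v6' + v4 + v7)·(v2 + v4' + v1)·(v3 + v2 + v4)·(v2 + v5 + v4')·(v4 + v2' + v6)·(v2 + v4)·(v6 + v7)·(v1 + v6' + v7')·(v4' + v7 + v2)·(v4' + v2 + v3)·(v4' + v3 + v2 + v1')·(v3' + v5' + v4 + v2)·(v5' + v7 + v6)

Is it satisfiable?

Satisfiable

Branch on v4: set v4 = 1.
(v1) alone gives v1 = 1.
Branch on v2: set v2 = 0.
(v5) alone gives v5 = 1.
(v7) alone gives v7 = 1.
(v3) alone gives v3 = 1.
Every clause is now satisfied; v6 is unconstrained.
A satisfying assignment: v1: 1,  v2: 0,  v3: 1,  v4: 1,  v5: 1,  v6: 0,  v7: 1.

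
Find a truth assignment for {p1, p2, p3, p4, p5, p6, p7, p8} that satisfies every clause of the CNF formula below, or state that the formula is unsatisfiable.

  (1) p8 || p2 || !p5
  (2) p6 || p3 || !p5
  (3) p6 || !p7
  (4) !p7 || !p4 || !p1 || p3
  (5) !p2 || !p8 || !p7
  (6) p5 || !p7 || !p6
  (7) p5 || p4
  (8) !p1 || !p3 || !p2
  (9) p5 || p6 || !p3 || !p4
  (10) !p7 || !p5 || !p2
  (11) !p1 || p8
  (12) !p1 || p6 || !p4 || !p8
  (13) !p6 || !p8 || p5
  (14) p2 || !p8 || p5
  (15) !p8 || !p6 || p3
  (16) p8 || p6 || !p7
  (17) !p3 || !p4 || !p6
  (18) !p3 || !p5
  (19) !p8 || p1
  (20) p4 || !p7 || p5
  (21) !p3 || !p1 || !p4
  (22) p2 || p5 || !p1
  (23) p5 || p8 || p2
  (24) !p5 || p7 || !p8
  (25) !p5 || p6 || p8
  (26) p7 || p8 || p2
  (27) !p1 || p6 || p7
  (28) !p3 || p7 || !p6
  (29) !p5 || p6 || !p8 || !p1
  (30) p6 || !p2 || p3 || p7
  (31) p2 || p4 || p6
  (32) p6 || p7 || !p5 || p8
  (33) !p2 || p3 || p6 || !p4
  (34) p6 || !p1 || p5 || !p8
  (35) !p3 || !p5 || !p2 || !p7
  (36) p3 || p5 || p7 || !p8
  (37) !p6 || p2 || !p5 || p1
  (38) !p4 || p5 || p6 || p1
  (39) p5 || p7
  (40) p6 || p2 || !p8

p1 ↦ false; p2 ↦ true; p3 ↦ false; p4 ↦ true; p5 ↦ true; p6 ↦ true; p7 ↦ false; p8 ↦ false

Try p6 = true.
Try p5 = true.
(!p3) alone gives p3 = false.
(!p8) alone gives p8 = false.
(p2) alone gives p2 = true.
(!p7) alone gives p7 = false.
(!p1) alone gives p1 = false.
All clauses hold; p4 can take either value.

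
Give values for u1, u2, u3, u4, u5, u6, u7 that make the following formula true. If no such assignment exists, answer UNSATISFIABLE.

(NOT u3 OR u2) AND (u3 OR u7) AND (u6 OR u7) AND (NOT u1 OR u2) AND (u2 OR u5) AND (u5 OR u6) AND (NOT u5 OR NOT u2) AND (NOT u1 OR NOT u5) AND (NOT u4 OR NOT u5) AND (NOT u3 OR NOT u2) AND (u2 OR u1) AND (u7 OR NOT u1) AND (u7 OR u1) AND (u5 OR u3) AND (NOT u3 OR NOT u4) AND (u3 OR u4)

UNSATISFIABLE

Try u3 = false.
Unit clause (u7) forces u7 = true.
Unit clause (u5) forces u5 = true.
Unit clause (NOT u2) forces u2 = false.
Unit clause (NOT u1) forces u1 = false.
Now (u1) is unsatisfied and unit — conflict.
Backtrack on u3: now try u3 = true.
Unit clause (u2) forces u2 = true.
Now (NOT u2) is unsatisfied and unit — conflict.
Neither u3 = true nor u3 = false works.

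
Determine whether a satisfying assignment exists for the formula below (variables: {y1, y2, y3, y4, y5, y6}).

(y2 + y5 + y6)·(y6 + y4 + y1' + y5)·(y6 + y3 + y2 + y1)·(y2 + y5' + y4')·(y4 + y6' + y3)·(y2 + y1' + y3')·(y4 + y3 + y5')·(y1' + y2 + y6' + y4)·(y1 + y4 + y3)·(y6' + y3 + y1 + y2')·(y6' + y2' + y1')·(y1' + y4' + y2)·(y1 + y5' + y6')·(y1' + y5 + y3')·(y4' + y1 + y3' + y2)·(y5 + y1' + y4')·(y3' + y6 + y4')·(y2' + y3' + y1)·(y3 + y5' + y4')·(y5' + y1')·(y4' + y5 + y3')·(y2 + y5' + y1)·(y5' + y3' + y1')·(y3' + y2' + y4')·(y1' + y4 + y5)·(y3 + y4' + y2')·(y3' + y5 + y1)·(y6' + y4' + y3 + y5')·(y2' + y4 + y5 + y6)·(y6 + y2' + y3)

Branch on y5: set y5 = 0.
Branch on y2: set y2 = 0.
(y6) alone gives y6 = 1.
Branch on y4: set y4 = 1.
(y1') alone gives y1 = 0.
(y3') alone gives y3 = 0.
Every clause now holds.
A satisfying assignment: y1 ↦ 0; y2 ↦ 0; y3 ↦ 0; y4 ↦ 1; y5 ↦ 0; y6 ↦ 1.

Satisfiable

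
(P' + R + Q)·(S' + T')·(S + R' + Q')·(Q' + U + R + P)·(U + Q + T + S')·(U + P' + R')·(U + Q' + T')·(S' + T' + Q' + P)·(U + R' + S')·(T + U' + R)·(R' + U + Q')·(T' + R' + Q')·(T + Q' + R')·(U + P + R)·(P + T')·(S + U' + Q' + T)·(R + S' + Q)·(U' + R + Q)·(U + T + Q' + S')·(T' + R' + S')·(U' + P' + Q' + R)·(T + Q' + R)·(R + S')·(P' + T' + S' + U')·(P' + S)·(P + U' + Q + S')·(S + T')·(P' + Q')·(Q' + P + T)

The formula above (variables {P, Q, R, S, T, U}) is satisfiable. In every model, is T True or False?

Suppose T = 1.
From the singleton clause (S'), S = 0.
That conflicts with the unit clause (S).
So every satisfying assignment has T = False.

False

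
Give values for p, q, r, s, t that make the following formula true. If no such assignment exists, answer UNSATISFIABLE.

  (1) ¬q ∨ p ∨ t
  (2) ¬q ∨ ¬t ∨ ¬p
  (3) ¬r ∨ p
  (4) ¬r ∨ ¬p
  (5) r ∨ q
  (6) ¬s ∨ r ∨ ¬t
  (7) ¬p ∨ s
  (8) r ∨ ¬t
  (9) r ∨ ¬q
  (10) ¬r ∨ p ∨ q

UNSATISFIABLE

Try r = False.
From the singleton clause (q), q = True.
But (¬q) is also a unit clause — contradiction.
Backtrack on r: now try r = True.
From the singleton clause (p), p = True.
But (¬p) is also a unit clause — contradiction.
Both values of r lead to a conflict.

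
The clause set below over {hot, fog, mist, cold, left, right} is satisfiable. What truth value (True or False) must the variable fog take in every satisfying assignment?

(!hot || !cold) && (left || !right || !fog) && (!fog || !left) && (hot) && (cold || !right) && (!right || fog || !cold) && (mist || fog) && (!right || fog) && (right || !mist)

Suppose fog = false.
Unit clause (hot) forces hot = true.
Unit clause (!cold) forces cold = false.
Unit clause (!right) forces right = false.
Unit clause (mist) forces mist = true.
That conflicts with the unit clause (!mist).
So every satisfying assignment has fog = True.

True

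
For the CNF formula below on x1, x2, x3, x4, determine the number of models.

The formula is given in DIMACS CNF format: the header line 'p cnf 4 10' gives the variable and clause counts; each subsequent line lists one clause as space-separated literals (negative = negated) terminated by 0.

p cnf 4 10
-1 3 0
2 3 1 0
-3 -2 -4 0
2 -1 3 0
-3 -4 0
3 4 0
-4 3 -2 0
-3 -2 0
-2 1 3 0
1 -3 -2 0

2

There are 2^4 = 16 truth assignments over (x1, x2, x3, x4).
Split on x3. With x3 = True, the clauses containing x3 are satisfied and ¬x3 drops from the rest; 2 of the 2^3 = 8 assignments to the other variables satisfy what remains.
With x3 = False, by the same count on the reduced clause set, 0 assignments work.
(One model: x1=F, x2=F, x3=T, x4=F.)
Total: 2 + 0 = 2.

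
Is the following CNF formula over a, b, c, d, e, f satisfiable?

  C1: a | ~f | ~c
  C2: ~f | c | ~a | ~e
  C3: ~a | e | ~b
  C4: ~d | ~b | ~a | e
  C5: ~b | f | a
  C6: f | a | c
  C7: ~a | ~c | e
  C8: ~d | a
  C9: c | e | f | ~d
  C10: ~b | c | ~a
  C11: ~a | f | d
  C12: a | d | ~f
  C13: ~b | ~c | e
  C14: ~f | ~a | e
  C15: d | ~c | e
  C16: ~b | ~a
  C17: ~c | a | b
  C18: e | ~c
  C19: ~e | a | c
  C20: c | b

Try d = 1.
The clause (a) is unit, so a = 1.
The clause (~b) is unit, so b = 0.
The clause (c) is unit, so c = 1.
The clause (e) is unit, so e = 1.
All clauses hold; f can take either value.
A satisfying assignment: a ↦ 1,  b ↦ 0,  c ↦ 1,  d ↦ 1,  e ↦ 1,  f ↦ 1.

Satisfiable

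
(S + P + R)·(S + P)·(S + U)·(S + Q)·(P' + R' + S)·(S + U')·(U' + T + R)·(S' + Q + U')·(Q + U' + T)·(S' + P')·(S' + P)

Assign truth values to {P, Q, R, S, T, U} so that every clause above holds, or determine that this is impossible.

UNSATISFIABLE

Suppose S = 1.
From the singleton clause (P'), P = 0.
That conflicts with the unit clause (P).
So S must be the other value — set S = 0.
From the singleton clause (P), P = 1.
From the singleton clause (U), U = 1.
That conflicts with the unit clause (U').
Either choice for S ends in contradiction.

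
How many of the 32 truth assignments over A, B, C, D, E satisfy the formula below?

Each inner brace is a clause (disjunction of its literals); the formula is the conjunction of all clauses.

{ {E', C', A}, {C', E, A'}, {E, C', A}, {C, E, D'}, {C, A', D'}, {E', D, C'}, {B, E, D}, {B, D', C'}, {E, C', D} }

9

There are 2^5 = 32 truth assignments over (A, B, C, D, E).
Split on E. With E = 1, the clauses containing E are satisfied and E' drops from the rest; 7 of the 2^4 = 16 assignments to the other variables satisfy what remains.
With E = 0, by the same count on the reduced clause set, 2 assignments work.
(One model: A=F, B=F, C=F, D=F, E=T.)
Total: 7 + 2 = 9.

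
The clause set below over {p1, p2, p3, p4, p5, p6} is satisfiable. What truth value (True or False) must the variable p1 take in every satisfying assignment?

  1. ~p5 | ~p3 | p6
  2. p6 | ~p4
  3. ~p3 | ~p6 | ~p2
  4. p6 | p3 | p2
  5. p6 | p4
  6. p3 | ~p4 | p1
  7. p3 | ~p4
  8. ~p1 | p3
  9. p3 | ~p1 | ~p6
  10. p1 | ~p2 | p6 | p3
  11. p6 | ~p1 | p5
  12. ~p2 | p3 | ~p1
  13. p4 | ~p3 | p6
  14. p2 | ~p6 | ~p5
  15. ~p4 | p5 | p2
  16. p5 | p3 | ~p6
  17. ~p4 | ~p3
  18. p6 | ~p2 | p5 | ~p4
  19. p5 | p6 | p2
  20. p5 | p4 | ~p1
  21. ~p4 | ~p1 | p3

Suppose p1 = 1.
From the singleton clause (p3), p3 = 1.
From the singleton clause (~p4), p4 = 0.
From the singleton clause (p6), p6 = 1.
From the singleton clause (~p2), p2 = 0.
From the singleton clause (~p5), p5 = 0.
But (p5) is also a unit clause — contradiction.
So every satisfying assignment has p1 = False.

False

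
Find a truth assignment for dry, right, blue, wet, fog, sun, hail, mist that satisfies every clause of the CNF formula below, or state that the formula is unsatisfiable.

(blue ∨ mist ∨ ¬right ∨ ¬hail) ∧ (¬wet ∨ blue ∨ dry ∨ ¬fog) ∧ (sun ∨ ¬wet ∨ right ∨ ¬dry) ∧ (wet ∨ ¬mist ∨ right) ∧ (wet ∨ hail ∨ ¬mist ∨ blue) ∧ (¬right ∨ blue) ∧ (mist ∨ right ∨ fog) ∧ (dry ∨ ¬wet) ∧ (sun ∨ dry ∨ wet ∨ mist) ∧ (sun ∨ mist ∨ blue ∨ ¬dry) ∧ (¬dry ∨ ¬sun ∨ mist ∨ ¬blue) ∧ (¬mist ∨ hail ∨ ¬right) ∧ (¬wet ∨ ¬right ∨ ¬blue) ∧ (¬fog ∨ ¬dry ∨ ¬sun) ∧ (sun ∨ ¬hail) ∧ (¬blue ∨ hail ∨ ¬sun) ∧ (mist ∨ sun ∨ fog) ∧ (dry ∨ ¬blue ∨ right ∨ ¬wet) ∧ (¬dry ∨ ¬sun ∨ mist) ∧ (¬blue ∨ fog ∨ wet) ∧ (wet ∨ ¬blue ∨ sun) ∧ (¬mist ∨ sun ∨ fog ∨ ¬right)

Case right = False:
Case wet = False:
From the singleton clause (¬mist), mist = False.
From the singleton clause (fog), fog = True.
Case sun = True:
From the singleton clause (¬dry), dry = False.
Case blue = False:
No clause remains; hail is free.

dry=False; right=False; blue=False; wet=False; fog=True; sun=True; hail=False; mist=False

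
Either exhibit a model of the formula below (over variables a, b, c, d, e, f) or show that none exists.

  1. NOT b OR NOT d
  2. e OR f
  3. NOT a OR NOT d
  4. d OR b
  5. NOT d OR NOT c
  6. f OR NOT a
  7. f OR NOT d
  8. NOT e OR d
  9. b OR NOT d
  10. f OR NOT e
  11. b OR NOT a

Branch on b: set b = true.
From the singleton clause (NOT d), d = false.
From the singleton clause (NOT e), e = false.
From the singleton clause (f), f = true.
Every clause is now satisfied; a, c are unconstrained.

a=true; b=true; c=false; d=false; e=false; f=true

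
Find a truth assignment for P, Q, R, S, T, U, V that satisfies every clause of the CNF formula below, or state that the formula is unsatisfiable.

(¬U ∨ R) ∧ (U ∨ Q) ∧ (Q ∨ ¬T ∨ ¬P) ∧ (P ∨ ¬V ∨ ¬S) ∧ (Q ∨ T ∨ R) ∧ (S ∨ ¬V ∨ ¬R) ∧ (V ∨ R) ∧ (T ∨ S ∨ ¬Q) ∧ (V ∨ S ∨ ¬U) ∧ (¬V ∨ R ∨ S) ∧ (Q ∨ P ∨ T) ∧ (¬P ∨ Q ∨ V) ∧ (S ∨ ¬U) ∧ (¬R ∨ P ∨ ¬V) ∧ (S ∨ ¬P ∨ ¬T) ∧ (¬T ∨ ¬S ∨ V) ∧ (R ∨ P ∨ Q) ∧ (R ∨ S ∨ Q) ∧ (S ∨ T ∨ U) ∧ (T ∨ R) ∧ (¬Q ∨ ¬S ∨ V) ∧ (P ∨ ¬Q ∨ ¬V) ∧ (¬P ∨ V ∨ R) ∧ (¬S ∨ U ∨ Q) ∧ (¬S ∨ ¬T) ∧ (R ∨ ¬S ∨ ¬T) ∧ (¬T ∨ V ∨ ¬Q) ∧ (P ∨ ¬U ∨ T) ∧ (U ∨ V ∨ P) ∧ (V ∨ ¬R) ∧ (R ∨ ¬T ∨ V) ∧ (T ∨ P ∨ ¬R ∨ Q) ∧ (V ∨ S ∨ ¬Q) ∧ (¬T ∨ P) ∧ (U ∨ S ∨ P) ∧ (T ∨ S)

Branch on U: set U = False.
The clause (Q) is unit, so Q = True.
Branch on V: set V = True.
The clause (P) is unit, so P = True.
Branch on S: set S = True.
The clause (¬T) is unit, so T = False.
The clause (R) is unit, so R = True.
This assignment satisfies each clause.

P=True, Q=True, R=True, S=True, T=False, U=False, V=True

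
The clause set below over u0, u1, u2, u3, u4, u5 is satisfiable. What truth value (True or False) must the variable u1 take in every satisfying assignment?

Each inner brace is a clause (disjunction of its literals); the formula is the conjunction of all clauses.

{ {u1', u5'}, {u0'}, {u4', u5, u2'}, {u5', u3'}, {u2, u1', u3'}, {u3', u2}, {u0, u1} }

Suppose u1 = 0.
Unit clause (u0') forces u0 = 0.
Now (u0) is unsatisfied and unit — conflict.
So every satisfying assignment has u1 = True.

True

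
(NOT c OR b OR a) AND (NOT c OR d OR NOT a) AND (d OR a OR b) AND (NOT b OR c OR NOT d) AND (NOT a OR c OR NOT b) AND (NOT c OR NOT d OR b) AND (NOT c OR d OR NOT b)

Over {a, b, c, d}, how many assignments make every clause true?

6

There are 2^4 = 16 truth assignments over (a, b, c, d).
Check each against the 7 clauses (columns in the order a, b, c, d):
  F F F F  ✗ fails (d OR a OR b)
  F F F T  ✓ satisfies all
  F F T F  ✗ fails (NOT c OR b OR a)
  F F T T  ✗ fails (NOT c OR b OR a)
  F T F F  ✓ satisfies all
  F T F T  ✗ fails (NOT b OR c OR NOT d)
  F T T F  ✗ fails (NOT c OR d OR NOT b)
  F T T T  ✓ satisfies all
  T F F F  ✓ satisfies all
  T F F T  ✓ satisfies all
  T F T F  ✗ fails (NOT c OR d OR NOT a)
  T F T T  ✗ fails (NOT c OR NOT d OR b)
  T T F F  ✗ fails (NOT a OR c OR NOT b)
  T T F T  ✗ fails (NOT b OR c OR NOT d)
  T T T F  ✗ fails (NOT c OR d OR NOT a)
  T T T T  ✓ satisfies all
6 of the 16 rows are models.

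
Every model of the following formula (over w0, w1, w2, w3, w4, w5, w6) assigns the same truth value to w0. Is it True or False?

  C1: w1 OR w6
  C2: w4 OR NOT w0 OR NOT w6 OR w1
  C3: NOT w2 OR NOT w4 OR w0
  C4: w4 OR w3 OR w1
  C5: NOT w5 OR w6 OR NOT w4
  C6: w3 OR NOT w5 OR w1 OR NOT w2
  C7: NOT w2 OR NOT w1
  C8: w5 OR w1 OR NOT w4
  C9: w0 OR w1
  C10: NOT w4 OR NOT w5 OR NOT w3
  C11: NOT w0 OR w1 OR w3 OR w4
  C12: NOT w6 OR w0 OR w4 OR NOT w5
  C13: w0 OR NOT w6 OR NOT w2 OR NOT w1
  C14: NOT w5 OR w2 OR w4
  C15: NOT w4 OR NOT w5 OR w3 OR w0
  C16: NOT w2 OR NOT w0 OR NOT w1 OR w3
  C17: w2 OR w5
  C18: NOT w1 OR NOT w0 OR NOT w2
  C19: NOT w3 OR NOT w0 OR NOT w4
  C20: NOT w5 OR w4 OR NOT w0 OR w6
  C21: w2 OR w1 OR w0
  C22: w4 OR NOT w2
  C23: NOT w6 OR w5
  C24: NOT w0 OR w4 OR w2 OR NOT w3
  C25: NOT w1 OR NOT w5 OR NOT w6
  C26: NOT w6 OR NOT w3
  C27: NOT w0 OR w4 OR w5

Suppose w0 = false.
Unit clause (w1) forces w1 = true.
Unit clause (NOT w2) forces w2 = false.
Unit clause (w5) forces w5 = true.
Unit clause (w4) forces w4 = true.
Unit clause (w6) forces w6 = true.
That conflicts with the unit clause (NOT w6).
So every satisfying assignment has w0 = True.

True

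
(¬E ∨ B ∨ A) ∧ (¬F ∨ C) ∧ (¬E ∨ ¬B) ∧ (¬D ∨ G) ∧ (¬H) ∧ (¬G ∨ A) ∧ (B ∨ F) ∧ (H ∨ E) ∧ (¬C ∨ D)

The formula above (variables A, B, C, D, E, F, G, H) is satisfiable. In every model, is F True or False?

True

Suppose F = False.
The clause (¬H) is unit, so H = False.
The clause (B) is unit, so B = True.
The clause (¬E) is unit, so E = False.
That conflicts with the unit clause (E).
So every satisfying assignment has F = True.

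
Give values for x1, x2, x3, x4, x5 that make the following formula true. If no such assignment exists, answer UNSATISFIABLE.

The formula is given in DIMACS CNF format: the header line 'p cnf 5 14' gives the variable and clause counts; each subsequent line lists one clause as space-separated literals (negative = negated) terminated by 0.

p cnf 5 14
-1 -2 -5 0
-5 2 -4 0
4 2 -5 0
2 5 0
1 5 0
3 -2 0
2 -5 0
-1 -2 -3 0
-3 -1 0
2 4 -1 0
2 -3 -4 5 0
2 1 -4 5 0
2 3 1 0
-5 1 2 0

Try x2 = True.
From the singleton clause (x3), x3 = True.
From the singleton clause (¬x1), x1 = False.
From the singleton clause (x5), x5 = True.
All clauses hold; x4 can take either value.

x1: False, x2: True, x3: True, x4: True, x5: True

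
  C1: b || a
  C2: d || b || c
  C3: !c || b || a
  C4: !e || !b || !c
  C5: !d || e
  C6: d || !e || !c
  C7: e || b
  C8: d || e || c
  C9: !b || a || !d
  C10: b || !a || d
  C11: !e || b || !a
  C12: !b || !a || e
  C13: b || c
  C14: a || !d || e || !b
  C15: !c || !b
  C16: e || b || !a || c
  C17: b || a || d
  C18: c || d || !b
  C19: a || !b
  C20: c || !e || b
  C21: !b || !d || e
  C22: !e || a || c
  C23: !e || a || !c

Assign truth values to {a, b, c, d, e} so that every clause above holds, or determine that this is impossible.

a ↦ true; b ↦ true; c ↦ false; d ↦ true; e ↦ true

Branch on b: set b = true.
The clause (!c) is unit, so c = false.
The clause (d) is unit, so d = true.
The clause (e) is unit, so e = true.
The clause (a) is unit, so a = true.
All clauses are satisfied.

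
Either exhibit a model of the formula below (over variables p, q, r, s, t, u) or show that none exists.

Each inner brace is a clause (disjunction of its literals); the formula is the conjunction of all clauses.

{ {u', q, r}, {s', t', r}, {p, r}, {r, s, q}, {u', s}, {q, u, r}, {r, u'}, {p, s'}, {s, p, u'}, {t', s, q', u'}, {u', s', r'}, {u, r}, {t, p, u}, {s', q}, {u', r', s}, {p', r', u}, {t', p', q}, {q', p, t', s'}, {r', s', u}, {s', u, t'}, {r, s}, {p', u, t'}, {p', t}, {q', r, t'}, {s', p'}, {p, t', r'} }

UNSATISFIABLE

Suppose p = 1.
(t) alone gives t = 1.
(q) alone gives q = 1.
(u) alone gives u = 1.
(s) alone gives s = 1.
That conflicts with the unit clause (s').
So p must be the other value — set p = 0.
(r) alone gives r = 1.
(s') alone gives s = 0.
(u') alone gives u = 0.
(t) alone gives t = 1.
That conflicts with the unit clause (t').
Neither p = 1 nor p = 0 works.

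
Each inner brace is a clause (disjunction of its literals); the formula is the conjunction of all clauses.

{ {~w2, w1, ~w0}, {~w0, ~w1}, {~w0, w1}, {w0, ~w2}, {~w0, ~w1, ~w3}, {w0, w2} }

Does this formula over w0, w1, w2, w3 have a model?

Try w0 = 0.
(~w2) alone gives w2 = 0.
But (w2) is also a unit clause — contradiction.
Backtrack on w0: now try w0 = 1.
(~w1) alone gives w1 = 0.
But (w1) is also a unit clause — contradiction.
Both values of w0 lead to a conflict.
No assignment satisfies every clause.

No, unsatisfiable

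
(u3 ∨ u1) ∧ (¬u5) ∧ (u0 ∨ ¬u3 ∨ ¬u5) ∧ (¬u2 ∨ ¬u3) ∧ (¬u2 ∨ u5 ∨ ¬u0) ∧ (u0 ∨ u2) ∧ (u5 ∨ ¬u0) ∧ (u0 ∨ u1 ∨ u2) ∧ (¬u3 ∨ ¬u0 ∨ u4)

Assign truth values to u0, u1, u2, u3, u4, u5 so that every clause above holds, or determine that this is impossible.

Unit clause (¬u5) forces u5 = False.
Unit clause (¬u0) forces u0 = False.
Unit clause (u2) forces u2 = True.
Unit clause (¬u3) forces u3 = False.
Unit clause (u1) forces u1 = True.
Every clause is now satisfied; u4 is unconstrained.

u0=False; u1=True; u2=True; u3=False; u4=True; u5=False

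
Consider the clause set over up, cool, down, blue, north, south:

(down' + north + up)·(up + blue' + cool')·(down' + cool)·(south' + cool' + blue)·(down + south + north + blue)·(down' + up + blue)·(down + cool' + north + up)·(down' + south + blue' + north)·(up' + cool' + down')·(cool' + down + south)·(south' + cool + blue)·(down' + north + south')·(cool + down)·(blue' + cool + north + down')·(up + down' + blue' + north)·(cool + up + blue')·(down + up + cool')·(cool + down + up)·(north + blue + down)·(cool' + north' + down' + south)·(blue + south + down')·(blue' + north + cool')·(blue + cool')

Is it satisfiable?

Satisfiable

Branch on down: set down = 0.
The clause (cool) is unit, so cool = 1.
The clause (south) is unit, so south = 1.
The clause (blue) is unit, so blue = 1.
The clause (up) is unit, so up = 1.
The clause (north) is unit, so north = 1.
Every clause now holds.
A satisfying assignment: up=1; cool=1; down=0; blue=1; north=1; south=1.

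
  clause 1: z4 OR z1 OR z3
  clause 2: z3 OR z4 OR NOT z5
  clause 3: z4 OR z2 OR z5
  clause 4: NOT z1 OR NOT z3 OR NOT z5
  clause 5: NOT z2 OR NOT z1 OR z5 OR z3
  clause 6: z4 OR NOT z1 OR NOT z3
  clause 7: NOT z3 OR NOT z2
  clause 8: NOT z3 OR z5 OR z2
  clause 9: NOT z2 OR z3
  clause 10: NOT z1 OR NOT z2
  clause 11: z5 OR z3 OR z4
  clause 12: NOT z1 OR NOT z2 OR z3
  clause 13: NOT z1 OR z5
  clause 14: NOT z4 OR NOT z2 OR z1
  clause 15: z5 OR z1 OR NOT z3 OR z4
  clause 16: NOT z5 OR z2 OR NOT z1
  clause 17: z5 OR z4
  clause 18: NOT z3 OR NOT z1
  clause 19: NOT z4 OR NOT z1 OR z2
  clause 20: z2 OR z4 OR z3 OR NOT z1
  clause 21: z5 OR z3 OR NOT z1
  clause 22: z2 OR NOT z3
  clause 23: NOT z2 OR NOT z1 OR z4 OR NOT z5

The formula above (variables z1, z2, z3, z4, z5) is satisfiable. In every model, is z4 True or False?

True

Suppose z4 = false.
The clause (z5) is unit, so z5 = true.
The clause (z3) is unit, so z3 = true.
The clause (NOT z1) is unit, so z1 = false.
The clause (NOT z2) is unit, so z2 = false.
Now (z2) is unsatisfied and unit — conflict.
So every satisfying assignment has z4 = True.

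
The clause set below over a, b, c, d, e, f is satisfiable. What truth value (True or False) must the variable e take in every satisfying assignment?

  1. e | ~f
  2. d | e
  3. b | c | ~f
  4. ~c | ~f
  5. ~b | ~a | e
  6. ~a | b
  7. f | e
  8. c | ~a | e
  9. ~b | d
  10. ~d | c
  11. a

Suppose e = 0.
(~f) alone gives f = 0.
That conflicts with the unit clause (f).
So every satisfying assignment has e = True.

True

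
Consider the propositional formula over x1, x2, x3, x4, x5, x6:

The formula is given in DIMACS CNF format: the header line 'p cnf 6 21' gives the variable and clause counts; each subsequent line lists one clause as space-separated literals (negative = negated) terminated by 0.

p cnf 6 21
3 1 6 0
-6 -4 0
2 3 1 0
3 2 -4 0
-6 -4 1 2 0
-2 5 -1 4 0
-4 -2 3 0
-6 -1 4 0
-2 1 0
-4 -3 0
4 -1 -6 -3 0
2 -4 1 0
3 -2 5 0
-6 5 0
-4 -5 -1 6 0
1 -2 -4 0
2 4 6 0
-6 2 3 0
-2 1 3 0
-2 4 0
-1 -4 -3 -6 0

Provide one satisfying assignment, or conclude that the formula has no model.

x1: False,  x2: False,  x3: True,  x4: False,  x5: True,  x6: True

Case x6 = True:
The clause (¬x4) is unit, so x4 = False.
The clause (¬x1) is unit, so x1 = False.
The clause (¬x2) is unit, so x2 = False.
The clause (x3) is unit, so x3 = True.
The clause (x5) is unit, so x5 = True.
Every clause now holds.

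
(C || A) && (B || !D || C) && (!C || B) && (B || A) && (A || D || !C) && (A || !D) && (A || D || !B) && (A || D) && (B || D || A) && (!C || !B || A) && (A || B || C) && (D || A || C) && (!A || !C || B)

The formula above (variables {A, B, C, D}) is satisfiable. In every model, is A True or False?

Suppose A = false.
(C) alone gives C = true.
(B) alone gives B = true.
But (!B) is also a unit clause — contradiction.
So every satisfying assignment has A = True.

True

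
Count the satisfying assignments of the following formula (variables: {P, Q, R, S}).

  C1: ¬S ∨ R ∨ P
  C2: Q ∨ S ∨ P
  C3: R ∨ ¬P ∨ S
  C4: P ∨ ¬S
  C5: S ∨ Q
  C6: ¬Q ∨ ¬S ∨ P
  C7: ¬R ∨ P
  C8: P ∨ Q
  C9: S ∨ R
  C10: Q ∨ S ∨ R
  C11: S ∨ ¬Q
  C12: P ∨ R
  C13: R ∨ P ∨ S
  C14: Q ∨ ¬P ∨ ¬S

There are 2^4 = 16 truth assignments over (P, Q, R, S).
Check each against the 14 clauses (columns in the order P, Q, R, S):
  F F F F  ✗ fails (Q ∨ S ∨ P)
  F F F T  ✗ fails (¬S ∨ R ∨ P)
  F F T F  ✗ fails (Q ∨ S ∨ P)
  F F T T  ✗ fails (P ∨ ¬S)
  F T F F  ✗ fails (S ∨ R)
  F T F T  ✗ fails (¬S ∨ R ∨ P)
  F T T F  ✗ fails (¬R ∨ P)
  F T T T  ✗ fails (P ∨ ¬S)
  T F F F  ✗ fails (R ∨ ¬P ∨ S)
  T F F T  ✗ fails (Q ∨ ¬P ∨ ¬S)
  T F T F  ✗ fails (S ∨ Q)
  T F T T  ✗ fails (Q ∨ ¬P ∨ ¬S)
  T T F F  ✗ fails (R ∨ ¬P ∨ S)
  T T F T  ✓ satisfies all
  T T T F  ✗ fails (S ∨ ¬Q)
  T T T T  ✓ satisfies all
2 of the 16 rows are models.

2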